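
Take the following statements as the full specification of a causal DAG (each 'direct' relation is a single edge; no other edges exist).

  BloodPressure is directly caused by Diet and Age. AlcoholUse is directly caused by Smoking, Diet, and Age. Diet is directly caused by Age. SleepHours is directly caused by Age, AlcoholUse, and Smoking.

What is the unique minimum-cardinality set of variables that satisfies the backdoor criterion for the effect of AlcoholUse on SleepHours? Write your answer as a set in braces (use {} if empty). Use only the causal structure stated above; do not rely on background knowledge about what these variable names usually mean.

Variables eligible for adjustment (non-descendants of AlcoholUse, excluding AlcoholUse and SleepHours): {Age, BloodPressure, Diet, Smoking}.
Backdoor paths from AlcoholUse to SleepHours:
  P1: AlcoholUse <- Age -> SleepHours
  P2: AlcoholUse <- Smoking -> SleepHours
  P3: AlcoholUse <- Diet <- Age -> SleepHours
  P4: AlcoholUse <- Diet -> BloodPressure <- Age -> SleepHours
The empty set is not sufficient: P1 (AlcoholUse <- Age -> SleepHours) has no collider blocking it and no conditioned non-collider, so it is open.
Try {Age, Smoking}:
  P1: blocked at fork node Age ∈ conditioning set.
  P2: blocked at fork node Smoking ∈ conditioning set.
  P3: blocked at fork node Age ∈ conditioning set.
  P4: blocked at collider BloodPressure (neither it nor any descendant is in the conditioning set).
{Age, Smoking} contains no descendant of AlcoholUse and blocks every backdoor path.
Every element of {Age, Smoking} is needed (dropping Age leaves P1 open; dropping Smoking leaves P2 open), so no proper subset is valid.
Among all size-2 subsets of the eligible variables, only {Age, Smoking} blocks every backdoor path, so it is the unique smallest valid adjustment set.

{Age, Smoking}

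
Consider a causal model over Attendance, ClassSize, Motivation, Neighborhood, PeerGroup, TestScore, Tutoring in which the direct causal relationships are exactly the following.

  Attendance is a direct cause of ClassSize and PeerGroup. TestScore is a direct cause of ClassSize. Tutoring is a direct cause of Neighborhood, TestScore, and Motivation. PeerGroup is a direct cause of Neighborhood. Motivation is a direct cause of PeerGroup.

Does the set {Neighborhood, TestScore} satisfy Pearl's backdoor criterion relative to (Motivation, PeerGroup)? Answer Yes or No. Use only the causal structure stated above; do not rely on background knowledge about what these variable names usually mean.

Backdoor paths from Motivation to PeerGroup (paths whose first edge points into Motivation):
  P1: Motivation <- Tutoring -> TestScore -> ClassSize <- Attendance -> PeerGroup
  P2: Motivation <- Tutoring -> Neighborhood <- PeerGroup
Condition 1 (no descendant of Motivation in the set): FAILS — Neighborhood is a descendant of Motivation.
Condition 2 (every backdoor path blocked by {Neighborhood, TestScore}):
  P1: blocked at chain node TestScore ∈ conditioning set.
  P2: open — collider(s) Neighborhood are conditioned on (or have a conditioned descendant) and no non-collider on the path is in the set.
{Neighborhood, TestScore} does not satisfy the backdoor criterion.

No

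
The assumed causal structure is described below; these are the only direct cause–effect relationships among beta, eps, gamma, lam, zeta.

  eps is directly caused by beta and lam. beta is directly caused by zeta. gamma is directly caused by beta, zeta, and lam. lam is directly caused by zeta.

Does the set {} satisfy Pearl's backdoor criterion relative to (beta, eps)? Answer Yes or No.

Backdoor paths from beta to eps (paths whose first edge points into beta):
  P1: beta <- zeta -> lam -> eps
  P2: beta <- zeta -> gamma <- lam -> eps
Condition 1 (no descendant of beta in the set): holds — descendants of beta are {eps, gamma}; none are in {}.
Condition 2 (every backdoor path blocked by {}):
  P1: open — no interior node is in the conditioning set.
  P2: blocked at collider gamma (neither it nor any descendant is in the conditioning set).
{} does not satisfy the backdoor criterion.

No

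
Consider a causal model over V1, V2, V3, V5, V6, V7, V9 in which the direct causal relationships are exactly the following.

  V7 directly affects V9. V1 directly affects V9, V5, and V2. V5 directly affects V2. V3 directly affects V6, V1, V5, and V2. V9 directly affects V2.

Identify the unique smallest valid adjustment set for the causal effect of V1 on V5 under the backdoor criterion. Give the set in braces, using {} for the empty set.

{V3}

Variables eligible for adjustment (non-descendants of V1, excluding V1 and V5): {V3, V6, V7}.
Backdoor paths from V1 to V5:
  P1: V1 <- V3 -> V5
  P2: V1 <- V3 -> V2 <- V5
The empty set is not sufficient: P1 (V1 <- V3 -> V5) has no collider blocking it and no conditioned non-collider, so it is open.
Try {V3}:
  P1: blocked at fork node V3 ∈ conditioning set.
  P2: blocked at fork node V3 ∈ conditioning set.
{V3} contains no descendant of V1 and blocks every backdoor path.
No other singleton works — e.g. {V6} leaves P1 open — so {V3} is the unique smallest valid adjustment set.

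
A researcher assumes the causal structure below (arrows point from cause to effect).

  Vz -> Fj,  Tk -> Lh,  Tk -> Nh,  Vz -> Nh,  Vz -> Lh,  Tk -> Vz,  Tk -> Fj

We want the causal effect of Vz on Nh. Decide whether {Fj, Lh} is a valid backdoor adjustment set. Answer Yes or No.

No

Backdoor paths from Vz to Nh (paths whose first edge points into Vz):
  P1: Vz <- Tk -> Nh
Condition 1 (no descendant of Vz in the set): FAILS — Fj and Lh are descendants of Vz.
Condition 2 (every backdoor path blocked by {Fj, Lh}):
  P1: open — no interior node is in the conditioning set.
{Fj, Lh} does not satisfy the backdoor criterion.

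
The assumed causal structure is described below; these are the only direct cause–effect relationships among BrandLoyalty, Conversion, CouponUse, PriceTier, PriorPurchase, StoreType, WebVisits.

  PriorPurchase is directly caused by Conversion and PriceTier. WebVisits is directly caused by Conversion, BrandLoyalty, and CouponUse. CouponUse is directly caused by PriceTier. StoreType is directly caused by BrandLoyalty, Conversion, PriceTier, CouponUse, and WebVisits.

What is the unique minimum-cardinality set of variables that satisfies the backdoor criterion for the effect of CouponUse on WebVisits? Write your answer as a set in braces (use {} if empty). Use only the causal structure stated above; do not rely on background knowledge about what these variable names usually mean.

Variables eligible for adjustment (non-descendants of CouponUse, excluding CouponUse and WebVisits): {BrandLoyalty, Conversion, PriceTier, PriorPurchase}.
Backdoor paths from CouponUse to WebVisits:
  P1: CouponUse <- PriceTier -> PriorPurchase <- Conversion -> WebVisits
  P2: CouponUse <- PriceTier -> PriorPurchase <- Conversion -> StoreType <- BrandLoyalty -> WebVisits
  P3: CouponUse <- PriceTier -> PriorPurchase <- Conversion -> StoreType <- WebVisits
  P4: CouponUse <- PriceTier -> StoreType <- BrandLoyalty -> WebVisits
  P5: CouponUse <- PriceTier -> StoreType <- Conversion -> WebVisits
  P6: CouponUse <- PriceTier -> StoreType <- WebVisits
Each backdoor path contains an unconditioned collider, so every path is already blocked with the empty conditioning set:
  P1: blocked at collider PriorPurchase (neither it nor any descendant is in the conditioning set).
  P2: blocked at collider PriorPurchase (neither it nor any descendant is in the conditioning set).
  P3: blocked at collider PriorPurchase (neither it nor any descendant is in the conditioning set).
  P4: blocked at collider StoreType (neither it nor any descendant is in the conditioning set).
  P5: blocked at collider StoreType (neither it nor any descendant is in the conditioning set).
  P6: blocked at collider StoreType (neither it nor any descendant is in the conditioning set).
The empty set is therefore the unique smallest valid set.

{}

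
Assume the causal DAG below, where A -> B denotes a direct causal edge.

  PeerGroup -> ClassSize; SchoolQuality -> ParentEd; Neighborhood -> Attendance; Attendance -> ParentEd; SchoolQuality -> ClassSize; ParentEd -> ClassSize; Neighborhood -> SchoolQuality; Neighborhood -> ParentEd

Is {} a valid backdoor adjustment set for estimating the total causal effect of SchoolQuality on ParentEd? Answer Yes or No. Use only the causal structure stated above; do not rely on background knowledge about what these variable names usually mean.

Backdoor paths from SchoolQuality to ParentEd (paths whose first edge points into SchoolQuality):
  P1: SchoolQuality <- Neighborhood -> Attendance -> ParentEd
  P2: SchoolQuality <- Neighborhood -> ParentEd
Condition 1 (no descendant of SchoolQuality in the set): holds — descendants of SchoolQuality are {ClassSize, ParentEd}; none are in {}.
Condition 2 (every backdoor path blocked by {}):
  P1: open — no interior node is in the conditioning set.
  P2: open — no interior node is in the conditioning set.
{} does not satisfy the backdoor criterion.

No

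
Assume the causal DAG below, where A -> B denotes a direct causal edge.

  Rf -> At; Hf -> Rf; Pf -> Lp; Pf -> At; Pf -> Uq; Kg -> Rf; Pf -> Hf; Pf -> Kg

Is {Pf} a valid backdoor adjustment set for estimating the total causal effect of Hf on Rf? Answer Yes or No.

Yes

Backdoor paths from Hf to Rf (paths whose first edge points into Hf):
  P1: Hf <- Pf -> Kg -> Rf
  P2: Hf <- Pf -> At <- Rf
Condition 1 (no descendant of Hf in the set): holds — descendants of Hf are {At, Rf}; none are in {Pf}.
Condition 2 (every backdoor path blocked by {Pf}):
  P1: blocked at fork node Pf ∈ conditioning set.
  P2: blocked at fork node Pf ∈ conditioning set.
{Pf} satisfies the backdoor criterion.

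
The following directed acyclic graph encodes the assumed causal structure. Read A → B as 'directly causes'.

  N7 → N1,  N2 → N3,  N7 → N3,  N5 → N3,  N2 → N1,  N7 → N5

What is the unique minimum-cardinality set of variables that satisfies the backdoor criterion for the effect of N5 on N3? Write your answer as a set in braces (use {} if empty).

{N7}

Variables eligible for adjustment (non-descendants of N5, excluding N5 and N3): {N1, N2, N7}.
Backdoor paths from N5 to N3:
  P1: N5 <- N7 -> N1 <- N2 -> N3
  P2: N5 <- N7 -> N3
The empty set is not sufficient: P2 (N5 <- N7 -> N3) has no collider blocking it and no conditioned non-collider, so it is open.
Try {N7}:
  P1: blocked at fork node N7 ∈ conditioning set.
  P2: blocked at fork node N7 ∈ conditioning set.
{N7} contains no descendant of N5 and blocks every backdoor path.
No other singleton works — e.g. {N2} leaves P2 open — so {N7} is the unique smallest valid adjustment set.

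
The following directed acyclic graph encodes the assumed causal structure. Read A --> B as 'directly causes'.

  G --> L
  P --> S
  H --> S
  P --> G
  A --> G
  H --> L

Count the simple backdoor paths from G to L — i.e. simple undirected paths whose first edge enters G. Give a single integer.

1

A backdoor path from G to L is any simple undirected path whose first edge points into G (i.e. leaves G via a parent).
Parents of G: {A, P}.
Enumerating:
  P1: G <- P -> S <- H -> L
That exhausts the simple backdoor paths. Count: 1.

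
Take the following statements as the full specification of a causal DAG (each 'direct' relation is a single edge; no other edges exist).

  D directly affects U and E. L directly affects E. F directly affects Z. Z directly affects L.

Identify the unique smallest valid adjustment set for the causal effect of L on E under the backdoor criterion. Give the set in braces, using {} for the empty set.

{}

Variables eligible for adjustment (non-descendants of L, excluding L and E): {D, F, U, Z}.
Backdoor paths from L to E:
  (none)
With no backdoor paths the empty set already satisfies the criterion, and it is trivially minimal.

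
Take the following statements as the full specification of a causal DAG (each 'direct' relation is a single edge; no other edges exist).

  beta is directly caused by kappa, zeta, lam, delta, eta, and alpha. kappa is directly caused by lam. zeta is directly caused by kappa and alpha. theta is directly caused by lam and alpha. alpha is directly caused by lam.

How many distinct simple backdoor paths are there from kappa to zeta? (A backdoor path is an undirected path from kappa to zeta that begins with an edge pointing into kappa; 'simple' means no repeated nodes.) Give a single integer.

6

A backdoor path from kappa to zeta is any simple undirected path whose first edge points into kappa (i.e. leaves kappa via a parent).
Parents of kappa: {lam}.
Enumerating:
  P1: kappa <- lam -> alpha -> zeta
  P2: kappa <- lam -> alpha -> beta <- zeta
  P3: kappa <- lam -> theta <- alpha -> zeta
  P4: kappa <- lam -> theta <- alpha -> beta <- zeta
  P5: kappa <- lam -> beta <- alpha -> zeta
  P6: kappa <- lam -> beta <- zeta
That exhausts the simple backdoor paths. Count: 6.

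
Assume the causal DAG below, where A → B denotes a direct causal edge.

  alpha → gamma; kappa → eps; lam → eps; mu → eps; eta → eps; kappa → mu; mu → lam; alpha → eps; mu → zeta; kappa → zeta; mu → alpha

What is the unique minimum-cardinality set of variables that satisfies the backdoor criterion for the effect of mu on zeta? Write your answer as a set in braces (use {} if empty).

Variables eligible for adjustment (non-descendants of mu, excluding mu and zeta): {eta, kappa}.
Backdoor paths from mu to zeta:
  P1: mu <- kappa -> zeta
The empty set is not sufficient: P1 (mu <- kappa -> zeta) has no collider blocking it and no conditioned non-collider, so it is open.
Try {kappa}:
  P1: blocked at fork node kappa ∈ conditioning set.
{kappa} contains no descendant of mu and blocks every backdoor path.
No other singleton works — e.g. {eta} leaves P1 open — so {kappa} is the unique smallest valid adjustment set.

{kappa}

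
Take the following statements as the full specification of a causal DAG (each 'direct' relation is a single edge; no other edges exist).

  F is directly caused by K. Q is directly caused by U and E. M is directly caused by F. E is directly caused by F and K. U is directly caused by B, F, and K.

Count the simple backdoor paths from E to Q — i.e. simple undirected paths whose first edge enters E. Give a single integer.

A backdoor path from E to Q is any simple undirected path whose first edge points into E (i.e. leaves E via a parent).
Parents of E: {F, K}.
Enumerating:
  P1: E <- K -> F -> U -> Q
  P2: E <- K -> U -> Q
  P3: E <- F <- K -> U -> Q
  P4: E <- F -> U -> Q
That exhausts the simple backdoor paths. Count: 4.

4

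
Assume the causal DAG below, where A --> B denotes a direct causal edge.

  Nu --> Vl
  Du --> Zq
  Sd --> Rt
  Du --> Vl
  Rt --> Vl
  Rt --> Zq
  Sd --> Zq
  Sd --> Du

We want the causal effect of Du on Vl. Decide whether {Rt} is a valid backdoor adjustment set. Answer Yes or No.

Backdoor paths from Du to Vl (paths whose first edge points into Du):
  P1: Du <- Sd -> Rt -> Vl
  P2: Du <- Sd -> Zq <- Rt -> Vl
Condition 1 (no descendant of Du in the set): holds — descendants of Du are {Vl, Zq}; none are in {Rt}.
Condition 2 (every backdoor path blocked by {Rt}):
  P1: blocked at chain node Rt ∈ conditioning set.
  P2: blocked at collider Zq (neither it nor any descendant is in the conditioning set).
{Rt} satisfies the backdoor criterion.

Yes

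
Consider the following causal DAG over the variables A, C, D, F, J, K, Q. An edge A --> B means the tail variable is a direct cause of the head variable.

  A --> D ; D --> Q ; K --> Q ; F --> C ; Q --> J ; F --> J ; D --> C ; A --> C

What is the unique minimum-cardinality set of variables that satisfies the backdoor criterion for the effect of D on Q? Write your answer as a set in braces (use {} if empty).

Variables eligible for adjustment (non-descendants of D, excluding D and Q): {A, F, K}.
Backdoor paths from D to Q:
  P1: D <- A -> C <- F -> J <- Q
Each backdoor path contains an unconditioned collider, so every path is already blocked with the empty conditioning set:
  P1: blocked at collider C (neither it nor any descendant is in the conditioning set).
The empty set is therefore the unique smallest valid set.

{}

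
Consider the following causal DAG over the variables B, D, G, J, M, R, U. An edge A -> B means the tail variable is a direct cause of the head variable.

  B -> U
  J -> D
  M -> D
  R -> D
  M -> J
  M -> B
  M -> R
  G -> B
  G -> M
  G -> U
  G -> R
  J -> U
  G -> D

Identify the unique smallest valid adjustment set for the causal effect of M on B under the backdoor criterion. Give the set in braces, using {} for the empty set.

{G}

Variables eligible for adjustment (non-descendants of M, excluding M and B): {G}.
Backdoor paths from M to B:
  P1: M <- G -> R -> D <- J -> U <- B
  P2: M <- G -> D <- J -> U <- B
  P3: M <- G -> B
  P4: M <- G -> U <- B
The empty set is not sufficient: P3 (M <- G -> B) has no collider blocking it and no conditioned non-collider, so it is open.
Try {G}:
  P1: blocked at fork node G ∈ conditioning set.
  P2: blocked at fork node G ∈ conditioning set.
  P3: blocked at fork node G ∈ conditioning set.
  P4: blocked at fork node G ∈ conditioning set.
{G} contains no descendant of M and blocks every backdoor path.
{G} is the unique smallest valid adjustment set.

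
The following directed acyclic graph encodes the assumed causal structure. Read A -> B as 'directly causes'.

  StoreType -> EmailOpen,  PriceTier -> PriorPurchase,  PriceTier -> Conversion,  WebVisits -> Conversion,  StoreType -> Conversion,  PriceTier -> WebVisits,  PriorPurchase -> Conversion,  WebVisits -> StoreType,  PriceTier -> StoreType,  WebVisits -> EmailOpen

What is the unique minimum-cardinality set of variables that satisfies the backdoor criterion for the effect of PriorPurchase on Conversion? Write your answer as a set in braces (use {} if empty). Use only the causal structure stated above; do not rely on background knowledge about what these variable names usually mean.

Variables eligible for adjustment (non-descendants of PriorPurchase, excluding PriorPurchase and Conversion): {EmailOpen, PriceTier, StoreType, WebVisits}.
Backdoor paths from PriorPurchase to Conversion:
  P1: PriorPurchase <- PriceTier -> WebVisits -> StoreType -> Conversion
  P2: PriorPurchase <- PriceTier -> WebVisits -> Conversion
  P3: PriorPurchase <- PriceTier -> WebVisits -> EmailOpen <- StoreType -> Conversion
  P4: PriorPurchase <- PriceTier -> StoreType <- WebVisits -> Conversion
  P5: PriorPurchase <- PriceTier -> StoreType -> Conversion
  P6: PriorPurchase <- PriceTier -> StoreType -> EmailOpen <- WebVisits -> Conversion
  P7: PriorPurchase <- PriceTier -> Conversion
The empty set is not sufficient: P1 (PriorPurchase <- PriceTier -> WebVisits -> StoreType -> Conversion) has no collider blocking it and no conditioned non-collider, so it is open.
Try {PriceTier}:
  P1: blocked at fork node PriceTier ∈ conditioning set.
  P2: blocked at fork node PriceTier ∈ conditioning set.
  P3: blocked at fork node PriceTier ∈ conditioning set.
  P4: blocked at fork node PriceTier ∈ conditioning set.
  P5: blocked at fork node PriceTier ∈ conditioning set.
  P6: blocked at fork node PriceTier ∈ conditioning set.
  P7: blocked at fork node PriceTier ∈ conditioning set.
{PriceTier} contains no descendant of PriorPurchase and blocks every backdoor path.
No other singleton works — e.g. {WebVisits} leaves P5 open — so {PriceTier} is the unique smallest valid adjustment set.

{PriceTier}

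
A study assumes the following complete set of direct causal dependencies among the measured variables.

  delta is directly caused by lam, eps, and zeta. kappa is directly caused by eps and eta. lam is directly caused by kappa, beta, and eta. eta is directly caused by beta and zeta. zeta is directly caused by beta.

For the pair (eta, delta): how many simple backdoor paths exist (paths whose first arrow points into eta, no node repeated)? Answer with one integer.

A backdoor path from eta to delta is any simple undirected path whose first edge points into eta (i.e. leaves eta via a parent).
Parents of eta: {beta, zeta}.
Enumerating:
  P1: eta <- beta -> zeta -> delta
  P2: eta <- beta -> lam <- kappa <- eps -> delta
  P3: eta <- beta -> lam -> delta
  P4: eta <- zeta <- beta -> lam <- kappa <- eps -> delta
  P5: eta <- zeta <- beta -> lam -> delta
  P6: eta <- zeta -> delta
That exhausts the simple backdoor paths. Count: 6.

6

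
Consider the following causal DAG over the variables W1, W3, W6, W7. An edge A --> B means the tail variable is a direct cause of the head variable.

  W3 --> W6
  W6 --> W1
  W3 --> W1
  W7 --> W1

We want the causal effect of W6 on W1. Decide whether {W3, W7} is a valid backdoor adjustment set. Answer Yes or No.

Backdoor paths from W6 to W1 (paths whose first edge points into W6):
  P1: W6 <- W3 -> W1
Condition 1 (no descendant of W6 in the set): holds — descendants of W6 are {W1}; none are in {W3, W7}.
Condition 2 (every backdoor path blocked by {W3, W7}):
  P1: blocked at fork node W3 ∈ conditioning set.
{W3, W7} satisfies the backdoor criterion.

Yes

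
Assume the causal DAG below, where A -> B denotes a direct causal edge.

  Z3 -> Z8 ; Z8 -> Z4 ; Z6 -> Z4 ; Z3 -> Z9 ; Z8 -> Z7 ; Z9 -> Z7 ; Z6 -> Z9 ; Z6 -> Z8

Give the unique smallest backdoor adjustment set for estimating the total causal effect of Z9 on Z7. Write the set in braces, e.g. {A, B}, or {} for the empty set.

Variables eligible for adjustment (non-descendants of Z9, excluding Z9 and Z7): {Z3, Z4, Z6, Z8}.
Backdoor paths from Z9 to Z7:
  P1: Z9 <- Z6 -> Z8 -> Z7
  P2: Z9 <- Z6 -> Z4 <- Z8 -> Z7
  P3: Z9 <- Z3 -> Z8 -> Z7
The empty set is not sufficient: P1 (Z9 <- Z6 -> Z8 -> Z7) has no collider blocking it and no conditioned non-collider, so it is open.
Try {Z8}:
  P1: blocked at chain node Z8 ∈ conditioning set.
  P2: blocked at collider Z4 (neither it nor any descendant is in the conditioning set).
  P3: blocked at chain node Z8 ∈ conditioning set.
{Z8} contains no descendant of Z9 and blocks every backdoor path.
No other singleton works — e.g. {Z6} leaves P3 open — so {Z8} is the unique smallest valid adjustment set.

{Z8}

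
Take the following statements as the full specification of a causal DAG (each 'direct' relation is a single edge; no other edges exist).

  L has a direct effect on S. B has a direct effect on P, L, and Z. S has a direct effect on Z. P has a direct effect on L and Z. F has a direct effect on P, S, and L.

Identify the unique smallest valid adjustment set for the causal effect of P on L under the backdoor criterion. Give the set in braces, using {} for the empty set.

{B, F}

Variables eligible for adjustment (non-descendants of P, excluding P and L): {B, F}.
Backdoor paths from P to L:
  P1: P <- B -> L
  P2: P <- B -> Z <- S <- F -> L
  P3: P <- B -> Z <- S <- L
  P4: P <- F -> L
  P5: P <- F -> S <- L
  P6: P <- F -> S -> Z <- B -> L
The empty set is not sufficient: P1 (P <- B -> L) has no collider blocking it and no conditioned non-collider, so it is open.
Try {B, F}:
  P1: blocked at fork node B ∈ conditioning set.
  P2: blocked at fork node B ∈ conditioning set.
  P3: blocked at fork node B ∈ conditioning set.
  P4: blocked at fork node F ∈ conditioning set.
  P5: blocked at fork node F ∈ conditioning set.
  P6: blocked at fork node F ∈ conditioning set.
{B, F} contains no descendant of P and blocks every backdoor path.
Every element of {B, F} is needed (dropping B leaves P1 open; dropping F leaves P4 open), so no proper subset is valid.
Among all size-2 subsets of the eligible variables, only {B, F} blocks every backdoor path, so it is the unique smallest valid adjustment set.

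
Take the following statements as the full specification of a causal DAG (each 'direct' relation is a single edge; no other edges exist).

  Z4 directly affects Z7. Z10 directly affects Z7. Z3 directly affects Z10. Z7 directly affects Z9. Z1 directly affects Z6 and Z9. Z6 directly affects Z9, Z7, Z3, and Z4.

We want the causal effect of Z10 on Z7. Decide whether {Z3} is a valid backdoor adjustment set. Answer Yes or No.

Backdoor paths from Z10 to Z7 (paths whose first edge points into Z10):
  P1: Z10 <- Z3 <- Z6 <- Z1 -> Z9 <- Z7
  P2: Z10 <- Z3 <- Z6 -> Z4 -> Z7
  P3: Z10 <- Z3 <- Z6 -> Z7
  P4: Z10 <- Z3 <- Z6 -> Z9 <- Z7
Condition 1 (no descendant of Z10 in the set): holds — descendants of Z10 are {Z7, Z9}; none are in {Z3}.
Condition 2 (every backdoor path blocked by {Z3}):
  P1: blocked at chain node Z3 ∈ conditioning set.
  P2: blocked at chain node Z3 ∈ conditioning set.
  P3: blocked at chain node Z3 ∈ conditioning set.
  P4: blocked at chain node Z3 ∈ conditioning set.
{Z3} satisfies the backdoor criterion.

Yes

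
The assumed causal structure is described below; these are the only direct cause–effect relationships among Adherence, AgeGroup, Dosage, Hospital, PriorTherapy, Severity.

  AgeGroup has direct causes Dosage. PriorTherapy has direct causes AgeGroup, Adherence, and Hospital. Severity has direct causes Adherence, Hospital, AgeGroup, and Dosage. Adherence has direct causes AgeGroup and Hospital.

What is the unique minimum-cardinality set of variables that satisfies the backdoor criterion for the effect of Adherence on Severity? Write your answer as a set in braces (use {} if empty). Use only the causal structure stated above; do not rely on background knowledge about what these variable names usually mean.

{AgeGroup, Hospital}

Variables eligible for adjustment (non-descendants of Adherence, excluding Adherence and Severity): {AgeGroup, Dosage, Hospital}.
Backdoor paths from Adherence to Severity:
  P1: Adherence <- AgeGroup <- Dosage -> Severity
  P2: Adherence <- AgeGroup -> PriorTherapy <- Hospital -> Severity
  P3: Adherence <- AgeGroup -> Severity
  P4: Adherence <- Hospital -> PriorTherapy <- AgeGroup <- Dosage -> Severity
  P5: Adherence <- Hospital -> PriorTherapy <- AgeGroup -> Severity
  P6: Adherence <- Hospital -> Severity
The empty set is not sufficient: P1 (Adherence <- AgeGroup <- Dosage -> Severity) has no collider blocking it and no conditioned non-collider, so it is open.
Try {AgeGroup, Hospital}:
  P1: blocked at chain node AgeGroup ∈ conditioning set.
  P2: blocked at fork node AgeGroup ∈ conditioning set.
  P3: blocked at fork node AgeGroup ∈ conditioning set.
  P4: blocked at fork node Hospital ∈ conditioning set.
  P5: blocked at fork node Hospital ∈ conditioning set.
  P6: blocked at fork node Hospital ∈ conditioning set.
{AgeGroup, Hospital} contains no descendant of Adherence and blocks every backdoor path.
Every element of {AgeGroup, Hospital} is needed (dropping AgeGroup leaves P1 open; dropping Hospital leaves P6 open), so no proper subset is valid.
Among all size-2 subsets of the eligible variables, only {AgeGroup, Hospital} blocks every backdoor path, so it is the unique smallest valid adjustment set.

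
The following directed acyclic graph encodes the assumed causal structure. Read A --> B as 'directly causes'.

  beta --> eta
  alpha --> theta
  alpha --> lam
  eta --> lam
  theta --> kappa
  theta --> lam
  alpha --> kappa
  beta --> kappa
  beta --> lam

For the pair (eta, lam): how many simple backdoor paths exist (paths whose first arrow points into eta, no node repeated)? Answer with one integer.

A backdoor path from eta to lam is any simple undirected path whose first edge points into eta (i.e. leaves eta via a parent).
Parents of eta: {beta}.
Enumerating:
  P1: eta <- beta -> kappa <- alpha -> theta -> lam
  P2: eta <- beta -> kappa <- alpha -> lam
  P3: eta <- beta -> kappa <- theta <- alpha -> lam
  P4: eta <- beta -> kappa <- theta -> lam
  P5: eta <- beta -> lam
That exhausts the simple backdoor paths. Count: 5.

5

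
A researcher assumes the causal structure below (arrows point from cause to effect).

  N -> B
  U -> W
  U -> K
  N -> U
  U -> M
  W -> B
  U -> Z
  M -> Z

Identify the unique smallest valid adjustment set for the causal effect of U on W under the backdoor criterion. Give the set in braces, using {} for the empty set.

Variables eligible for adjustment (non-descendants of U, excluding U and W): {N}.
Backdoor paths from U to W:
  P1: U <- N -> B <- W
Each backdoor path contains an unconditioned collider, so every path is already blocked with the empty conditioning set:
  P1: blocked at collider B (neither it nor any descendant is in the conditioning set).
The empty set is therefore the unique smallest valid set.

{}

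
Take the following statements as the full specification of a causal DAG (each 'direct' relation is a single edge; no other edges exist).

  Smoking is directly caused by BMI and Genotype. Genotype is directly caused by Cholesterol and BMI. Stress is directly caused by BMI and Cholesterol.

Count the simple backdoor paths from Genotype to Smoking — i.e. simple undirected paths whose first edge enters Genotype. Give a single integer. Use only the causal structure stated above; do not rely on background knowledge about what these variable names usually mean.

A backdoor path from Genotype to Smoking is any simple undirected path whose first edge points into Genotype (i.e. leaves Genotype via a parent).
Parents of Genotype: {BMI, Cholesterol}.
Enumerating:
  P1: Genotype <- BMI -> Smoking
  P2: Genotype <- Cholesterol -> Stress <- BMI -> Smoking
That exhausts the simple backdoor paths. Count: 2.

2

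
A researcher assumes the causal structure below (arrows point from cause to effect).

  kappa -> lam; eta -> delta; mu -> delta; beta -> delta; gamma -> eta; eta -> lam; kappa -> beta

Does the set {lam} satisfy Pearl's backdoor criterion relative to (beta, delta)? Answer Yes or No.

No

Backdoor paths from beta to delta (paths whose first edge points into beta):
  P1: beta <- kappa -> lam <- eta -> delta
Condition 1 (no descendant of beta in the set): holds — descendants of beta are {delta}; none are in {lam}.
Condition 2 (every backdoor path blocked by {lam}):
  P1: open — collider(s) lam are conditioned on (or have a conditioned descendant) and no non-collider on the path is in the set.
{lam} does not satisfy the backdoor criterion.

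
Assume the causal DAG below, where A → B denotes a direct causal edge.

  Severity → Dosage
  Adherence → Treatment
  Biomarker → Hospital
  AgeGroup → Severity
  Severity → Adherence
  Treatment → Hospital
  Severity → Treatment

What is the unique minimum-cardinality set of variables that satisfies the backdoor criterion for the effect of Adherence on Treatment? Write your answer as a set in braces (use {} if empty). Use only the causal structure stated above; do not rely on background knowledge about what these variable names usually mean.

Variables eligible for adjustment (non-descendants of Adherence, excluding Adherence and Treatment): {AgeGroup, Biomarker, Dosage, Severity}.
Backdoor paths from Adherence to Treatment:
  P1: Adherence <- Severity -> Treatment
The empty set is not sufficient: P1 (Adherence <- Severity -> Treatment) has no collider blocking it and no conditioned non-collider, so it is open.
Try {Severity}:
  P1: blocked at fork node Severity ∈ conditioning set.
{Severity} contains no descendant of Adherence and blocks every backdoor path.
No other singleton works — e.g. {AgeGroup} leaves P1 open — so {Severity} is the unique smallest valid adjustment set.

{Severity}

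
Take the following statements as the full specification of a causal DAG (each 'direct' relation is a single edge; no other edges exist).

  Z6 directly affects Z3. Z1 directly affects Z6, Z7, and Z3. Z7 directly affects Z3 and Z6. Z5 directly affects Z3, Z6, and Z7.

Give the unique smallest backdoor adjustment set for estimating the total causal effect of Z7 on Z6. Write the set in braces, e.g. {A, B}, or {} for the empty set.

Variables eligible for adjustment (non-descendants of Z7, excluding Z7 and Z6): {Z1, Z5}.
Backdoor paths from Z7 to Z6:
  P1: Z7 <- Z5 -> Z6
  P2: Z7 <- Z5 -> Z3 <- Z1 -> Z6
  P3: Z7 <- Z5 -> Z3 <- Z6
  P4: Z7 <- Z1 -> Z6
  P5: Z7 <- Z1 -> Z3 <- Z5 -> Z6
  P6: Z7 <- Z1 -> Z3 <- Z6
The empty set is not sufficient: P1 (Z7 <- Z5 -> Z6) has no collider blocking it and no conditioned non-collider, so it is open.
Try {Z1, Z5}:
  P1: blocked at fork node Z5 ∈ conditioning set.
  P2: blocked at fork node Z5 ∈ conditioning set.
  P3: blocked at fork node Z5 ∈ conditioning set.
  P4: blocked at fork node Z1 ∈ conditioning set.
  P5: blocked at fork node Z1 ∈ conditioning set.
  P6: blocked at fork node Z1 ∈ conditioning set.
{Z1, Z5} contains no descendant of Z7 and blocks every backdoor path.
Every element of {Z1, Z5} is needed (dropping Z1 leaves P4 open; dropping Z5 leaves P1 open), so no proper subset is valid.
Among all size-2 subsets of the eligible variables, only {Z1, Z5} blocks every backdoor path, so it is the unique smallest valid adjustment set.

{Z1, Z5}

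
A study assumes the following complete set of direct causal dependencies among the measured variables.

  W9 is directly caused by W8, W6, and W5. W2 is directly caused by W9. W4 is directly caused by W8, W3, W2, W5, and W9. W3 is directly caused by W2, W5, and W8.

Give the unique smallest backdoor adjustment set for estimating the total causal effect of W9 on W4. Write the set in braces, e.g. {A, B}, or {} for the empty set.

Variables eligible for adjustment (non-descendants of W9, excluding W9 and W4): {W5, W6, W8}.
Backdoor paths from W9 to W4:
  P1: W9 <- W8 -> W3 <- W5 -> W4
  P2: W9 <- W8 -> W3 <- W2 -> W4
  P3: W9 <- W8 -> W3 -> W4
  P4: W9 <- W8 -> W4
  P5: W9 <- W5 -> W3 <- W8 -> W4
  P6: W9 <- W5 -> W3 <- W2 -> W4
  P7: W9 <- W5 -> W3 -> W4
  P8: W9 <- W5 -> W4
The empty set is not sufficient: P3 (W9 <- W8 -> W3 -> W4) has no collider blocking it and no conditioned non-collider, so it is open.
Try {W5, W8}:
  P1: blocked at fork node W8 ∈ conditioning set.
  P2: blocked at fork node W8 ∈ conditioning set.
  P3: blocked at fork node W8 ∈ conditioning set.
  P4: blocked at fork node W8 ∈ conditioning set.
  P5: blocked at fork node W5 ∈ conditioning set.
  P6: blocked at fork node W5 ∈ conditioning set.
  P7: blocked at fork node W5 ∈ conditioning set.
  P8: blocked at fork node W5 ∈ conditioning set.
{W5, W8} contains no descendant of W9 and blocks every backdoor path.
Every element of {W5, W8} is needed (dropping W5 leaves P7 open; dropping W8 leaves P3 open), so no proper subset is valid.
Among all size-2 subsets of the eligible variables, only {W5, W8} blocks every backdoor path, so it is the unique smallest valid adjustment set.

{W5, W8}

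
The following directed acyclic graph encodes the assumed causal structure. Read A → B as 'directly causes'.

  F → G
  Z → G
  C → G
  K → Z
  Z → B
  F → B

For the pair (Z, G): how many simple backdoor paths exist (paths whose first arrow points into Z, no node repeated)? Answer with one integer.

0

A backdoor path from Z to G is any simple undirected path whose first edge points into Z (i.e. leaves Z via a parent).
Parents of Z: {K}.
No simple path from any parent of Z reaches G without revisiting Z, so there are no backdoor paths.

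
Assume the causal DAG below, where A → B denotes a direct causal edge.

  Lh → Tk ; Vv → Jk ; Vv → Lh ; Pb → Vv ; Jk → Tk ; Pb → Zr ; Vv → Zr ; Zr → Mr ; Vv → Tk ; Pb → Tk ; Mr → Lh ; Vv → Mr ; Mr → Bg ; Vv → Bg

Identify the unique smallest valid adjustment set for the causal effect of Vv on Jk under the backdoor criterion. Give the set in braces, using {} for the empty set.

Variables eligible for adjustment (non-descendants of Vv, excluding Vv and Jk): {Pb}.
Backdoor paths from Vv to Jk:
  P1: Vv <- Pb -> Zr -> Mr -> Lh -> Tk <- Jk
  P2: Vv <- Pb -> Tk <- Jk
Each backdoor path contains an unconditioned collider, so every path is already blocked with the empty conditioning set:
  P1: blocked at collider Tk (neither it nor any descendant is in the conditioning set).
  P2: blocked at collider Tk (neither it nor any descendant is in the conditioning set).
The empty set is therefore the unique smallest valid set.

{}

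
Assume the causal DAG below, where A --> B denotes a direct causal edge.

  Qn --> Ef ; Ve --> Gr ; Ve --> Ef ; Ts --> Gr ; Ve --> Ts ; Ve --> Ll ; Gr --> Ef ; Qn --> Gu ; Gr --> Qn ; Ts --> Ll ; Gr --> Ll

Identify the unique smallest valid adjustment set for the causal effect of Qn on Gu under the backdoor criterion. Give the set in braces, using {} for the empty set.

Variables eligible for adjustment (non-descendants of Qn, excluding Qn and Gu): {Gr, Ll, Ts, Ve}.
Backdoor paths from Qn to Gu:
  (none)
With no backdoor paths the empty set already satisfies the criterion, and it is trivially minimal.

{}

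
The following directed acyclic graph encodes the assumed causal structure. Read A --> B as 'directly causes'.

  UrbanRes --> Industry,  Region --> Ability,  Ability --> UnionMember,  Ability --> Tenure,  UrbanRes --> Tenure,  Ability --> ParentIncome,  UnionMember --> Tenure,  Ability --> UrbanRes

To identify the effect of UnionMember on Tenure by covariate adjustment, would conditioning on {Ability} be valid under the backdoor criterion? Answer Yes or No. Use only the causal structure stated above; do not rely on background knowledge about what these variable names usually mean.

Yes

Backdoor paths from UnionMember to Tenure (paths whose first edge points into UnionMember):
  P1: UnionMember <- Ability -> UrbanRes -> Tenure
  P2: UnionMember <- Ability -> Tenure
Condition 1 (no descendant of UnionMember in the set): holds — descendants of UnionMember are {Tenure}; none are in {Ability}.
Condition 2 (every backdoor path blocked by {Ability}):
  P1: blocked at fork node Ability ∈ conditioning set.
  P2: blocked at fork node Ability ∈ conditioning set.
{Ability} satisfies the backdoor criterion.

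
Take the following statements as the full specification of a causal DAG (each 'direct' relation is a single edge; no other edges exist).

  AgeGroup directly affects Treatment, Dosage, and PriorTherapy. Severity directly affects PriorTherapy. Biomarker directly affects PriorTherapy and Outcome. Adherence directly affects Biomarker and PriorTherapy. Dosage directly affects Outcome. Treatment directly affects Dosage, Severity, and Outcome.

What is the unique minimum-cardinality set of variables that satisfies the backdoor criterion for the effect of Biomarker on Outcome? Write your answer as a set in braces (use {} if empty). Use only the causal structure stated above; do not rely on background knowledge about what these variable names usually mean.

{}

Variables eligible for adjustment (non-descendants of Biomarker, excluding Biomarker and Outcome): {Adherence, AgeGroup, Dosage, Severity, Treatment}.
Backdoor paths from Biomarker to Outcome:
  P1: Biomarker <- Adherence -> PriorTherapy <- AgeGroup -> Treatment -> Dosage -> Outcome
  P2: Biomarker <- Adherence -> PriorTherapy <- AgeGroup -> Treatment -> Outcome
  P3: Biomarker <- Adherence -> PriorTherapy <- AgeGroup -> Dosage <- Treatment -> Outcome
  P4: Biomarker <- Adherence -> PriorTherapy <- AgeGroup -> Dosage -> Outcome
  P5: Biomarker <- Adherence -> PriorTherapy <- Severity <- Treatment <- AgeGroup -> Dosage -> Outcome
  P6: Biomarker <- Adherence -> PriorTherapy <- Severity <- Treatment -> Dosage -> Outcome
  P7: Biomarker <- Adherence -> PriorTherapy <- Severity <- Treatment -> Outcome
Each backdoor path contains an unconditioned collider, so every path is already blocked with the empty conditioning set:
  P1: blocked at collider PriorTherapy (neither it nor any descendant is in the conditioning set).
  P2: blocked at collider PriorTherapy (neither it nor any descendant is in the conditioning set).
  P3: blocked at collider PriorTherapy (neither it nor any descendant is in the conditioning set).
  P4: blocked at collider PriorTherapy (neither it nor any descendant is in the conditioning set).
  P5: blocked at collider PriorTherapy (neither it nor any descendant is in the conditioning set).
  P6: blocked at collider PriorTherapy (neither it nor any descendant is in the conditioning set).
  P7: blocked at collider PriorTherapy (neither it nor any descendant is in the conditioning set).
The empty set is therefore the unique smallest valid set.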